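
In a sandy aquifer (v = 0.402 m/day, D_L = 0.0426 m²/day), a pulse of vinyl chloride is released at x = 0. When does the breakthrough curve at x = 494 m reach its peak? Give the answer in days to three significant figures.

1230 days

For the 1D instantaneous-source solution, setting ∂C/∂t = 0 at fixed x gives v²t² + 2Dt − x² = 0, so t = (√(D² + v²x²) − D)/v².
√(D² + v²x²) = √(0.0426² + 0.402² × 494²) = 198.6; v² = 0.161604.
t = (198.6 − 0.0426)/0.161604 = 1230 days (vs. the pure-advection estimate x/v = 1230 d).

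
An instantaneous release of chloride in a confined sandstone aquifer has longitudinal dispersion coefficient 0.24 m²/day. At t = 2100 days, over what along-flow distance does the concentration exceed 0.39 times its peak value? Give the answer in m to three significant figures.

87.1 m

The plume is Gaussian with σ = √(2Dt) = √(2 × 0.24 × 2100) = 31.75 m.
C/C_peak = exp(−Δx²/(2σ²)) = 0.39 ⇒ Δx = σ·√(−2 ln 0.39) = 31.75 × 1.372 = 43.56 m.
Width = 2Δx = 87.1 m.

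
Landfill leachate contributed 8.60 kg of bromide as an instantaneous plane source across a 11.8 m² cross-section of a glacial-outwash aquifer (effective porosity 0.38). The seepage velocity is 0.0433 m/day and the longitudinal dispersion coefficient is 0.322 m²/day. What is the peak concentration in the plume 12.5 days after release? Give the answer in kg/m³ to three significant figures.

The peak of an instantaneous 1D plume sits at x = vt; there the Gaussian factor is 1 and C_max = M/(n_e·A·√(4πDt)), where n_e·A is the pore area the mass is dissolved in.
√(4πDt) = √(4π × 0.322 × 12.5) = 7.112 m, so C_max = 8.60/(0.38 × 11.8 × 7.112) = 0.270 kg/m³.

0.270 kg/m³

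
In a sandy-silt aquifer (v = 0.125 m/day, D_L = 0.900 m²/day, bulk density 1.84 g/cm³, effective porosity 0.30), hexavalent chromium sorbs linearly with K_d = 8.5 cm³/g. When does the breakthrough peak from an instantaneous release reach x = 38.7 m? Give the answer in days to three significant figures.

Retardation factor R = 1 + ρ_b·K_d/n = 1 + 1.84 × 8.5/0.30 = 53.13.
Sorption retards both mechanisms: v_R = v/R = 0.002353 m/day, D_R = D/R = 0.01694 m²/day.
Peak time from v_R²t² + 2D_R t − x² = 0: t = (√(D_R² + v_R²x²) − D_R)/v_R².
√(D_R² + v_R²x²) = √(0.01694² + 0.002353² × 38.7²) = 0.09262; v_R² = 5.537e-06.
t = (0.09262 − 0.01694)/5.537e-06 = 13700 days.

13700 days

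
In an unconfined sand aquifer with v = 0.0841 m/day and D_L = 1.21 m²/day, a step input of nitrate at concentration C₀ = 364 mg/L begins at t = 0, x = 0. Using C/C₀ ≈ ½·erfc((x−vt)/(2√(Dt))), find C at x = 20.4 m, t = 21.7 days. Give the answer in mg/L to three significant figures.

1.89 mg/L

For a continuous step input, C/C₀ ≈ ½·erfc((x−vt)/(2√(Dt))).
vt = 0.0841 × 21.7 = 1.82497 m and 2√(Dt) = 2√(1.21 × 21.7) = 10.25 m.
Argument (x−vt)/(2√(Dt)) = (20.4 − 1.82497)/10.25 = 1.812; ½·erfc(1.812) = 0.005195.
C = 364 × 0.005195 = 1.89 mg/L.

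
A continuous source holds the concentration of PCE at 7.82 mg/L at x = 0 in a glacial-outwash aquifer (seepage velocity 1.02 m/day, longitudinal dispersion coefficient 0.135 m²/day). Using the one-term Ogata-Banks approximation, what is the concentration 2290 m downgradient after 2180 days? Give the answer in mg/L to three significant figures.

For a continuous step input, C/C₀ ≈ ½·erfc((x−vt)/(2√(Dt))).
vt = 1.02 × 2180 = 2223.6 m and 2√(Dt) = 2√(0.135 × 2180) = 34.31 m.
Argument (x−vt)/(2√(Dt)) = (2290 − 2223.6)/34.31 = 1.935; ½·erfc(1.935) = 0.003105.
C = 7.82 × 0.003105 = 0.0243 mg/L.

0.0243 mg/L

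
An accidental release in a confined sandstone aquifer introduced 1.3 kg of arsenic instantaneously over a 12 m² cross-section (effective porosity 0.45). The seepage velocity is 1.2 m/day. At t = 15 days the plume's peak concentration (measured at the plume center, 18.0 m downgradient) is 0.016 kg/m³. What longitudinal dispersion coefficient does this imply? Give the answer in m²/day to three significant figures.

At the plume center C_max = M/(n_e·A·√(4πDt)), so D = M²/(4πt·(n_e·A·C_max)²).
n_e·A·C_max = 0.45 × 12 × 0.016 = 0.08640 kg/m.
D = 1.3²/(4π × 15 × 0.08640²) = 1.20 m²/day.

1.20 m²/day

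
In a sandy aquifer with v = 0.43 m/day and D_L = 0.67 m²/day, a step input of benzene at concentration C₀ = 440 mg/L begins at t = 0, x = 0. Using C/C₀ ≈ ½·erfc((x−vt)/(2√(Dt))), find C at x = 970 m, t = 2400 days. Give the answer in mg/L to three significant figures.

For a continuous step input, C/C₀ ≈ ½·erfc((x−vt)/(2√(Dt))).
vt = 0.43 × 2400 = 1032 m and 2√(Dt) = 2√(0.67 × 2400) = 80.20 m.
Argument (x−vt)/(2√(Dt)) = (970 − 1032)/80.20 = -0.7731; ½·erfc(-0.7731) = 0.8629.
C = 440 × 0.8629 = 380 mg/L.

380 mg/L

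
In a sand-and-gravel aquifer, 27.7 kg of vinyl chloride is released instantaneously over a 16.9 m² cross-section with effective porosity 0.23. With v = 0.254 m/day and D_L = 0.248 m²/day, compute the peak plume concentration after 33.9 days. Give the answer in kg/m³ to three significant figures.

The peak of an instantaneous 1D plume sits at x = vt; there the Gaussian factor is 1 and C_max = M/(n_e·A·√(4πDt)), where n_e·A is the pore area the mass is dissolved in.
√(4πDt) = √(4π × 0.248 × 33.9) = 10.28 m, so C_max = 27.7/(0.23 × 16.9 × 10.28) = 0.693 kg/m³.

0.693 kg/m³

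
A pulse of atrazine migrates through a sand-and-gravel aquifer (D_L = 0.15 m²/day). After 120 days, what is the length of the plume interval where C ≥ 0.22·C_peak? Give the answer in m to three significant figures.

20.9 m

The plume is Gaussian with σ = √(2Dt) = √(2 × 0.15 × 120) = 6.000 m.
C/C_peak = exp(−Δx²/(2σ²)) = 0.22 ⇒ Δx = σ·√(−2 ln 0.22) = 6.000 × 1.740 = 10.44 m.
Width = 2Δx = 20.9 m.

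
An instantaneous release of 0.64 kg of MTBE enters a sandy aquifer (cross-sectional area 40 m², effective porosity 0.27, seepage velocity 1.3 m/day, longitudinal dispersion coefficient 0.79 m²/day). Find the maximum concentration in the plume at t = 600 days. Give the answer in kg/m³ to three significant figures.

0.000768 kg/m³

The peak of an instantaneous 1D plume sits at x = vt; there the Gaussian factor is 1 and C_max = M/(n_e·A·√(4πDt)), where n_e·A is the pore area the mass is dissolved in.
√(4πDt) = √(4π × 0.79 × 600) = 77.18 m, so C_max = 0.64/(0.27 × 40 × 77.18) = 0.000768 kg/m³.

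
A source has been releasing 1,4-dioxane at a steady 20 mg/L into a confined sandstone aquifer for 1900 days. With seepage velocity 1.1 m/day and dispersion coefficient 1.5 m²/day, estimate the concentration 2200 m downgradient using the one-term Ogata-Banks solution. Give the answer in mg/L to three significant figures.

For a continuous step input, C/C₀ ≈ ½·erfc((x−vt)/(2√(Dt))).
vt = 1.1 × 1900 = 2090 m and 2√(Dt) = 2√(1.5 × 1900) = 106.8 m.
Argument (x−vt)/(2√(Dt)) = (2200 − 2090)/106.8 = 1.030; ½·erfc(1.030) = 0.07261.
C = 20 × 0.07261 = 1.45 mg/L.

1.45 mg/L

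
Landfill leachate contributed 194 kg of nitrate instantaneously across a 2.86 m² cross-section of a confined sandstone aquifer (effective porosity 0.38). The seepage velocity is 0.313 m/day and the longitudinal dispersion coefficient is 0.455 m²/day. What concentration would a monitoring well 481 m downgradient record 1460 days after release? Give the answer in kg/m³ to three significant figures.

1.57 kg/m³

For an instantaneous plane source, C(x,t) = M/(n_e·A·√(4πDt)) · exp(−(x−vt)²/(4Dt)), with n_e·A the pore (flow) area.
Plume center vt = 0.313 × 1460 = 456.98 m, so the well at 481 m is 24.02 m downgradient of the peak.
√(4πDt) = 91.37 m, giving peak height M/(n_e·A·√(4πDt)) = 194/(0.38 × 2.86 × 91.37) = 1.954 kg/m³.
(x−vt)²/(4Dt) = (24.02)²/(4 × 0.455 × 1460) = 0.2171; exp(−0.2171) = 0.8048.
C = 1.954 × 0.8048 = 1.57 kg/m³.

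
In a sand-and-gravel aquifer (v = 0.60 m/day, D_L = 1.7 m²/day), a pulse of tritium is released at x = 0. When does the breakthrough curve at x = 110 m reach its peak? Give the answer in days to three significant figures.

For the 1D instantaneous-source solution, setting ∂C/∂t = 0 at fixed x gives v²t² + 2Dt − x² = 0, so t = (√(D² + v²x²) − D)/v².
√(D² + v²x²) = √(1.7² + 0.60² × 110²) = 66.02; v² = 0.36.
t = (66.02 − 1.7)/0.36 = 179 days (vs. the pure-advection estimate x/v = 183 d).

179 days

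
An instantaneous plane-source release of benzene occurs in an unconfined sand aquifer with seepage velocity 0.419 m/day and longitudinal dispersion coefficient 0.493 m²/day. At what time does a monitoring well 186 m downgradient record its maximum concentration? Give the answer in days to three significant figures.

441 days

For the 1D instantaneous-source solution, setting ∂C/∂t = 0 at fixed x gives v²t² + 2Dt − x² = 0, so t = (√(D² + v²x²) − D)/v².
√(D² + v²x²) = √(0.493² + 0.419² × 186²) = 77.94; v² = 0.175561.
t = (77.94 − 0.493)/0.175561 = 441 days (vs. the pure-advection estimate x/v = 444 d).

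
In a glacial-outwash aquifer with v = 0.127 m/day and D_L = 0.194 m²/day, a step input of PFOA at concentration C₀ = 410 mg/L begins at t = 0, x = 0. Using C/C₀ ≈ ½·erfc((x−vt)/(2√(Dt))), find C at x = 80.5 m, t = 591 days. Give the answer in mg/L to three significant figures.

147 mg/L

For a continuous step input, C/C₀ ≈ ½·erfc((x−vt)/(2√(Dt))).
vt = 0.127 × 591 = 75.057 m and 2√(Dt) = 2√(0.194 × 591) = 21.42 m.
Argument (x−vt)/(2√(Dt)) = (80.5 − 75.057)/21.42 = 0.2541; ½·erfc(0.2541) = 0.3597.
C = 410 × 0.3597 = 147 mg/L.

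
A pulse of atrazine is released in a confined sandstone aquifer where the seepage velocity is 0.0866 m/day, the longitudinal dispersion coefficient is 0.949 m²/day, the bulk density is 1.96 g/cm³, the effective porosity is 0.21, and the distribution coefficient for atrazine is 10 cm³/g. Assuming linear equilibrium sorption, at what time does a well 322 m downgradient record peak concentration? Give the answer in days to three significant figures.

Retardation factor R = 1 + ρ_b·K_d/n = 1 + 1.96 × 10/0.21 = 94.33.
Sorption retards both mechanisms: v_R = v/R = 0.0009181 m/day, D_R = D/R = 0.01006 m²/day.
Peak time from v_R²t² + 2D_R t − x² = 0: t = (√(D_R² + v_R²x²) − D_R)/v_R².
√(D_R² + v_R²x²) = √(0.01006² + 0.0009181² × 322²) = 0.2958; v_R² = 8.429e-07.
t = (0.2958 − 0.01006)/8.429e-07 = 339000 days.

339000 days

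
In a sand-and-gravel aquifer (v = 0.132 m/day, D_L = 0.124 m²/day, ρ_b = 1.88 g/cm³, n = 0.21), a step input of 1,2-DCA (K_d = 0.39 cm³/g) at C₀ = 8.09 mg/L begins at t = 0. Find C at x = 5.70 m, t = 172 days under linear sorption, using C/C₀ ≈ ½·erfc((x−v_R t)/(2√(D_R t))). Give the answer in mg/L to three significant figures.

3.37 mg/L

Retardation factor R = 1 + ρ_b·K_d/n = 1 + 1.88 × 0.39/0.21 = 4.491.
Sorption retards both mechanisms: v_R = v/R = 0.02939 m/day, D_R = D/R = 0.02761 m²/day.
v_R·t = 0.02939 × 172 = 5.05508 m; 2√(D_R t) = 4.358 m; argument = (5.70 − 5.05508)/4.358 = 0.1480.
C = C₀ × ½·erfc(0.1480) = 8.09 × 0.4171 = 3.37 mg/L.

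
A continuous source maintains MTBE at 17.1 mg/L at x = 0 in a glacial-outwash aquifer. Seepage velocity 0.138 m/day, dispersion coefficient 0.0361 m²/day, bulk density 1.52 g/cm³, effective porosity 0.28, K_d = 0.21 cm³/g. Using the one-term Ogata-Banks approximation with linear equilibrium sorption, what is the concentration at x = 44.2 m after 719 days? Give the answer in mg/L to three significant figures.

Retardation factor R = 1 + ρ_b·K_d/n = 1 + 1.52 × 0.21/0.28 = 2.140.
Sorption retards both mechanisms: v_R = v/R = 0.06449 m/day, D_R = D/R = 0.01687 m²/day.
v_R·t = 0.06449 × 719 = 46.36831 m; 2√(D_R t) = 6.965 m; argument = (44.2 − 46.36831)/6.965 = -0.3113.
C = C₀ × ½·erfc(-0.3113) = 17.1 × 0.6701 = 11.5 mg/L.

11.5 mg/L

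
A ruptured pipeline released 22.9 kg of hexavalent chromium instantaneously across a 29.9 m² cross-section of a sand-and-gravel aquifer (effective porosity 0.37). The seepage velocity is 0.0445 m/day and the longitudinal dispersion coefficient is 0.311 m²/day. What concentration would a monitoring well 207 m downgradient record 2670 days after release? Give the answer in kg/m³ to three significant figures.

For an instantaneous plane source, C(x,t) = M/(n_e·A·√(4πDt)) · exp(−(x−vt)²/(4Dt)), with n_e·A the pore (flow) area.
Plume center vt = 0.0445 × 2670 = 118.815 m, so the well at 207 m is 88.185 m downgradient of the peak.
√(4πDt) = 102.2 m, giving peak height M/(n_e·A·√(4πDt)) = 22.9/(0.37 × 29.9 × 102.2) = 0.02025 kg/m³.
(x−vt)²/(4Dt) = (88.185)²/(4 × 0.311 × 2670) = 2.341; exp(−2.341) = 0.09623.
C = 0.02025 × 0.09623 = 0.00195 kg/m³.

0.00195 kg/m³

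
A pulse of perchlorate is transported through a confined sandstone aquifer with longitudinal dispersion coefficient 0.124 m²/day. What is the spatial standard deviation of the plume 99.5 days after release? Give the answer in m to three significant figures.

4.97 m

Dispersive spreading gives a Gaussian with σ² = 2Dt; advection only shifts the center.
σ = √(2 × 0.124 × 99.5) = 4.97 m.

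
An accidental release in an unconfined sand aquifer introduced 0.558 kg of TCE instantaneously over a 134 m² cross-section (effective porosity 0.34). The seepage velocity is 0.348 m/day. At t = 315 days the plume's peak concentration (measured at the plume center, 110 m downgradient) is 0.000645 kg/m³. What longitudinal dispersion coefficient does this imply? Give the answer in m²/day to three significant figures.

0.0911 m²/day

At the plume center C_max = M/(n_e·A·√(4πDt)), so D = M²/(4πt·(n_e·A·C_max)²).
n_e·A·C_max = 0.34 × 134 × 0.000645 = 0.02939 kg/m.
D = 0.558²/(4π × 315 × 0.02939²) = 0.0911 m²/day.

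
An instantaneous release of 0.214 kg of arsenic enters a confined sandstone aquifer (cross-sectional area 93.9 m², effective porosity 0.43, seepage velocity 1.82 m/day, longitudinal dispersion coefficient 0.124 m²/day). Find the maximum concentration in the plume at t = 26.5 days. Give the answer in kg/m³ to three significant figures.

The peak of an instantaneous 1D plume sits at x = vt; there the Gaussian factor is 1 and C_max = M/(n_e·A·√(4πDt)), where n_e·A is the pore area the mass is dissolved in.
√(4πDt) = √(4π × 0.124 × 26.5) = 6.426 m, so C_max = 0.214/(0.43 × 93.9 × 6.426) = 0.000825 kg/m³.

0.000825 kg/m³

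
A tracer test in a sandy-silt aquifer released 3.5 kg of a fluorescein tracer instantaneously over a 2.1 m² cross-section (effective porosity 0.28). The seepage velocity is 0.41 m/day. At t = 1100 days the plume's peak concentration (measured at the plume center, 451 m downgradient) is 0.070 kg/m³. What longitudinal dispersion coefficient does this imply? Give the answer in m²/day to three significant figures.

At the plume center C_max = M/(n_e·A·√(4πDt)), so D = M²/(4πt·(n_e·A·C_max)²).
n_e·A·C_max = 0.28 × 2.1 × 0.070 = 0.04116 kg/m.
D = 3.5²/(4π × 1100 × 0.04116²) = 0.523 m²/day.

0.523 m²/day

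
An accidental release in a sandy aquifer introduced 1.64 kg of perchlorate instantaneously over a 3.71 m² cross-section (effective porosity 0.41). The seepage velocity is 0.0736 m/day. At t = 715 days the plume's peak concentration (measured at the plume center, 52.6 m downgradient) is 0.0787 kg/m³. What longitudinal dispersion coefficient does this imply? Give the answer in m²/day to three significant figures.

At the plume center C_max = M/(n_e·A·√(4πDt)), so D = M²/(4πt·(n_e·A·C_max)²).
n_e·A·C_max = 0.41 × 3.71 × 0.0787 = 0.1197 kg/m.
D = 1.64²/(4π × 715 × 0.1197²) = 0.0209 m²/day.

0.0209 m²/day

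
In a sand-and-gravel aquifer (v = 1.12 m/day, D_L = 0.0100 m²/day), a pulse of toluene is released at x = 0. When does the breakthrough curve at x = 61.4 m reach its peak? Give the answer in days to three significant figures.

For the 1D instantaneous-source solution, setting ∂C/∂t = 0 at fixed x gives v²t² + 2Dt − x² = 0, so t = (√(D² + v²x²) − D)/v².
√(D² + v²x²) = √(0.0100² + 1.12² × 61.4²) = 68.77; v² = 1.2544.
t = (68.77 − 0.0100)/1.2544 = 54.8 days (vs. the pure-advection estimate x/v = 54.8 d).

54.8 days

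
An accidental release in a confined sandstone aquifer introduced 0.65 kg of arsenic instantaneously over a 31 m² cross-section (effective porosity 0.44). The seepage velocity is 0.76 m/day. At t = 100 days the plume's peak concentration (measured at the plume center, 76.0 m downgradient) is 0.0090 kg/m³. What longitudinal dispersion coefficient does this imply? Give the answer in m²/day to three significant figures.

0.0223 m²/day

At the plume center C_max = M/(n_e·A·√(4πDt)), so D = M²/(4πt·(n_e·A·C_max)²).
n_e·A·C_max = 0.44 × 31 × 0.0090 = 0.1228 kg/m.
D = 0.65²/(4π × 100 × 0.1228²) = 0.0223 m²/day.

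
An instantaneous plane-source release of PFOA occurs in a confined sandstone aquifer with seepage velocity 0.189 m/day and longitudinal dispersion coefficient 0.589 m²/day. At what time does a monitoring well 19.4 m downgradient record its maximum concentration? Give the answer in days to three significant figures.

For the 1D instantaneous-source solution, setting ∂C/∂t = 0 at fixed x gives v²t² + 2Dt − x² = 0, so t = (√(D² + v²x²) − D)/v².
√(D² + v²x²) = √(0.589² + 0.189² × 19.4²) = 3.714; v² = 0.035721.
t = (3.714 − 0.589)/0.035721 = 87.5 days (vs. the pure-advection estimate x/v = 103 d).

87.5 days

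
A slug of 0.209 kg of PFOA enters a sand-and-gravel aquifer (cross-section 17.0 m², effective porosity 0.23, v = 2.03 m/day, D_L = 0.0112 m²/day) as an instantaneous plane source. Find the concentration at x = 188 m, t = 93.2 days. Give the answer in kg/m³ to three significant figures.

0.0105 kg/m³

For an instantaneous plane source, C(x,t) = M/(n_e·A·√(4πDt)) · exp(−(x−vt)²/(4Dt)), with n_e·A the pore (flow) area.
Plume center vt = 2.03 × 93.2 = 189.196 m, so the well at 188 m is 1.196 m upgradient of the peak.
√(4πDt) = 3.622 m, giving peak height M/(n_e·A·√(4πDt)) = 0.209/(0.23 × 17.0 × 3.622) = 0.01476 kg/m³.
(x−vt)²/(4Dt) = (-1.196)²/(4 × 0.0112 × 93.2) = 0.3426; exp(−0.3426) = 0.7099.
C = 0.01476 × 0.7099 = 0.0105 kg/m³.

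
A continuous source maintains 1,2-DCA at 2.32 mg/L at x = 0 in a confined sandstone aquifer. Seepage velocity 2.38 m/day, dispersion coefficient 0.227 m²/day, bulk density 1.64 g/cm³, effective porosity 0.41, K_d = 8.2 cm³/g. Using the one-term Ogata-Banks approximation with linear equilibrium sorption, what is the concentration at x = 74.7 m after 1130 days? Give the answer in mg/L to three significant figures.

Retardation factor R = 1 + ρ_b·K_d/n = 1 + 1.64 × 8.2/0.41 = 33.80.
Sorption retards both mechanisms: v_R = v/R = 0.07041 m/day, D_R = D/R = 0.006716 m²/day.
v_R·t = 0.07041 × 1130 = 79.5633 m; 2√(D_R t) = 5.510 m; argument = (74.7 − 79.5633)/5.510 = -0.8826.
C = C₀ × ½·erfc(-0.8826) = 2.32 × 0.8940 = 2.07 mg/L.

2.07 mg/L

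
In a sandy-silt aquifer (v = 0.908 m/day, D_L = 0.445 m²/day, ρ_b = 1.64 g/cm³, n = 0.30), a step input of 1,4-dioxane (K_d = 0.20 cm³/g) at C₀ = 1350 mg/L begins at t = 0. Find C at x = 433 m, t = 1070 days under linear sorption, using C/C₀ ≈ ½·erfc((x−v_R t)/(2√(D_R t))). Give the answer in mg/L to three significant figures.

1250 mg/L

Retardation factor R = 1 + ρ_b·K_d/n = 1 + 1.64 × 0.20/0.30 = 2.093.
Sorption retards both mechanisms: v_R = v/R = 0.4338 m/day, D_R = D/R = 0.2126 m²/day.
v_R·t = 0.4338 × 1070 = 464.166 m; 2√(D_R t) = 30.17 m; argument = (433 − 464.166)/30.17 = -1.033.
C = C₀ × ½·erfc(-1.033) = 1350 × 0.9280 = 1250 mg/L.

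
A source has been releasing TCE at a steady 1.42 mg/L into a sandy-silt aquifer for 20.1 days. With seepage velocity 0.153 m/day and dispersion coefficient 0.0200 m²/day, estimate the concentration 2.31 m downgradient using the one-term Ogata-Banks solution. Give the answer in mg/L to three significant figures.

For a continuous step input, C/C₀ ≈ ½·erfc((x−vt)/(2√(Dt))).
vt = 0.153 × 20.1 = 3.0753 m and 2√(Dt) = 2√(0.0200 × 20.1) = 1.268 m.
Argument (x−vt)/(2√(Dt)) = (2.31 − 3.0753)/1.268 = -0.6035; ½·erfc(-0.6035) = 0.8033.
C = 1.42 × 0.8033 = 1.14 mg/L.

1.14 mg/L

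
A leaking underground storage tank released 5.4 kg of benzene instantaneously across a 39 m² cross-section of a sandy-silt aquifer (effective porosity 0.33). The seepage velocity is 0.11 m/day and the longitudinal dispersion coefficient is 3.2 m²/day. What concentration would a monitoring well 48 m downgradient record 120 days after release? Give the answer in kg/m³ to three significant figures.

For an instantaneous plane source, C(x,t) = M/(n_e·A·√(4πDt)) · exp(−(x−vt)²/(4Dt)), with n_e·A the pore (flow) area.
Plume center vt = 0.11 × 120 = 13.2 m, so the well at 48 m is 34.8 m downgradient of the peak.
√(4πDt) = 69.47 m, giving peak height M/(n_e·A·√(4πDt)) = 5.4/(0.33 × 39 × 69.47) = 0.006040 kg/m³.
(x−vt)²/(4Dt) = (34.8)²/(4 × 3.2 × 120) = 0.7884; exp(−0.7884) = 0.4546.
C = 0.006040 × 0.4546 = 0.00275 kg/m³.

0.00275 kg/m³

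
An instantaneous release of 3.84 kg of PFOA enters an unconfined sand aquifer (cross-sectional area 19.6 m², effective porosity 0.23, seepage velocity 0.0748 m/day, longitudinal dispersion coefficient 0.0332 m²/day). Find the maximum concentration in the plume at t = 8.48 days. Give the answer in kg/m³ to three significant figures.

The peak of an instantaneous 1D plume sits at x = vt; there the Gaussian factor is 1 and C_max = M/(n_e·A·√(4πDt)), where n_e·A is the pore area the mass is dissolved in.
√(4πDt) = √(4π × 0.0332 × 8.48) = 1.881 m, so C_max = 3.84/(0.23 × 19.6 × 1.881) = 0.453 kg/m³.

0.453 kg/m³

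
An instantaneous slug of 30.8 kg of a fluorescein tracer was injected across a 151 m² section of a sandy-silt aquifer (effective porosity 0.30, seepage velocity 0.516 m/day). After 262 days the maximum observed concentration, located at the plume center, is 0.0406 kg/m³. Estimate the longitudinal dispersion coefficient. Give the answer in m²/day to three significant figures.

At the plume center C_max = M/(n_e·A·√(4πDt)), so D = M²/(4πt·(n_e·A·C_max)²).
n_e·A·C_max = 0.30 × 151 × 0.0406 = 1.839 kg/m.
D = 30.8²/(4π × 262 × 1.839²) = 0.0852 m²/day.

0.0852 m²/day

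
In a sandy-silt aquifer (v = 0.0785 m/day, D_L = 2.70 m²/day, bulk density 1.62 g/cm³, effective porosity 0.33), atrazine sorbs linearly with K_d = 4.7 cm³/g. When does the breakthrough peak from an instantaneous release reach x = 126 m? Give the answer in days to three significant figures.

Retardation factor R = 1 + ρ_b·K_d/n = 1 + 1.62 × 4.7/0.33 = 24.07.
Sorption retards both mechanisms: v_R = v/R = 0.003261 m/day, D_R = D/R = 0.1122 m²/day.
Peak time from v_R²t² + 2D_R t − x² = 0: t = (√(D_R² + v_R²x²) − D_R)/v_R².
√(D_R² + v_R²x²) = √(0.1122² + 0.003261² × 126²) = 0.4259; v_R² = 1.063e-05.
t = (0.4259 − 0.1122)/1.063e-05 = 29500 days.

29500 days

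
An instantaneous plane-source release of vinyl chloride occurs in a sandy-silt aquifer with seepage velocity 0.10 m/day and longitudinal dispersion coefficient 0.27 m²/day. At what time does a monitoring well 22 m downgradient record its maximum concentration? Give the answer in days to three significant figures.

195 days

For the 1D instantaneous-source solution, setting ∂C/∂t = 0 at fixed x gives v²t² + 2Dt − x² = 0, so t = (√(D² + v²x²) − D)/v².
√(D² + v²x²) = √(0.27² + 0.10² × 22²) = 2.217; v² = 0.01.
t = (2.217 − 0.27)/0.01 = 195 days (vs. the pure-advection estimate x/v = 220 d).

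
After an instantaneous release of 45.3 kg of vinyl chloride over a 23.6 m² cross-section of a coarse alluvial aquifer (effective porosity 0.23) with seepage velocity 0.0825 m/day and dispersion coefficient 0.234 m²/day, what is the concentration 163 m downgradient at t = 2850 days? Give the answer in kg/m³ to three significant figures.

0.0130 kg/m³

For an instantaneous plane source, C(x,t) = M/(n_e·A·√(4πDt)) · exp(−(x−vt)²/(4Dt)), with n_e·A the pore (flow) area.
Plume center vt = 0.0825 × 2850 = 235.125 m, so the well at 163 m is 72.125 m upgradient of the peak.
√(4πDt) = 91.55 m, giving peak height M/(n_e·A·√(4πDt)) = 45.3/(0.23 × 23.6 × 91.55) = 0.09116 kg/m³.
(x−vt)²/(4Dt) = (-72.125)²/(4 × 0.234 × 2850) = 1.950; exp(−1.950) = 0.1423.
C = 0.09116 × 0.1423 = 0.0130 kg/m³.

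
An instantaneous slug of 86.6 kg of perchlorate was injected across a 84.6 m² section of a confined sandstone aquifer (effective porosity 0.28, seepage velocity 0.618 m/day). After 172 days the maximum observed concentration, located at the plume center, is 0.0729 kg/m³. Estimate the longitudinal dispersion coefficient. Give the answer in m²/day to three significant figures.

At the plume center C_max = M/(n_e·A·√(4πDt)), so D = M²/(4πt·(n_e·A·C_max)²).
n_e·A·C_max = 0.28 × 84.6 × 0.0729 = 1.727 kg/m.
D = 86.6²/(4π × 172 × 1.727²) = 1.16 m²/day.

1.16 m²/day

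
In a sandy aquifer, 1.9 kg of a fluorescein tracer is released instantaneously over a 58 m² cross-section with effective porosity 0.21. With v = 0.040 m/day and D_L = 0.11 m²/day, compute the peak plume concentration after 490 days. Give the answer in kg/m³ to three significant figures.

The peak of an instantaneous 1D plume sits at x = vt; there the Gaussian factor is 1 and C_max = M/(n_e·A·√(4πDt)), where n_e·A is the pore area the mass is dissolved in.
√(4πDt) = √(4π × 0.11 × 490) = 26.03 m, so C_max = 1.9/(0.21 × 58 × 26.03) = 0.00599 kg/m³.

0.00599 kg/m³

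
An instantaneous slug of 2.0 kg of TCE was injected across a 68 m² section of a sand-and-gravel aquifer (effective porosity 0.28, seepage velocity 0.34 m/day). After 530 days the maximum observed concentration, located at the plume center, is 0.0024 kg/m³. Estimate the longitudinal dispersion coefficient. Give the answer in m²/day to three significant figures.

0.288 m²/day

At the plume center C_max = M/(n_e·A·√(4πDt)), so D = M²/(4πt·(n_e·A·C_max)²).
n_e·A·C_max = 0.28 × 68 × 0.0024 = 0.04570 kg/m.
D = 2.0²/(4π × 530 × 0.04570²) = 0.288 m²/day.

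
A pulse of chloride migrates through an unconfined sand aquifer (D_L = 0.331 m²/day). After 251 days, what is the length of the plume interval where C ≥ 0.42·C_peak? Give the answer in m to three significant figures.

34.0 m

The plume is Gaussian with σ = √(2Dt) = √(2 × 0.331 × 251) = 12.89 m.
C/C_peak = exp(−Δx²/(2σ²)) = 0.42 ⇒ Δx = σ·√(−2 ln 0.42) = 12.89 × 1.317 = 16.98 m.
Width = 2Δx = 34.0 m.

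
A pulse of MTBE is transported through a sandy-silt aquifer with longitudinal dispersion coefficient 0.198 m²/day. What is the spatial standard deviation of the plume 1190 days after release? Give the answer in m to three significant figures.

21.7 m

Dispersive spreading gives a Gaussian with σ² = 2Dt; advection only shifts the center.
σ = √(2 × 0.198 × 1190) = 21.7 m.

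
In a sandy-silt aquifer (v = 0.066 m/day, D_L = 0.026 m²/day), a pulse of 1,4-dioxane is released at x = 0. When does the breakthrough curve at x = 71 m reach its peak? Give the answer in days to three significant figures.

1070 days

For the 1D instantaneous-source solution, setting ∂C/∂t = 0 at fixed x gives v²t² + 2Dt − x² = 0, so t = (√(D² + v²x²) − D)/v².
√(D² + v²x²) = √(0.026² + 0.066² × 71²) = 4.686; v² = 0.004356.
t = (4.686 − 0.026)/0.004356 = 1070 days (vs. the pure-advection estimate x/v = 1080 d).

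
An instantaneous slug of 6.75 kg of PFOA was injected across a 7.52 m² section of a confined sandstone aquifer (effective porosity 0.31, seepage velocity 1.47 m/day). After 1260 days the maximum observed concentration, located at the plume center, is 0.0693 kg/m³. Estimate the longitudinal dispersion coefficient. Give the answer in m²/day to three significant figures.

0.110 m²/day

At the plume center C_max = M/(n_e·A·√(4πDt)), so D = M²/(4πt·(n_e·A·C_max)²).
n_e·A·C_max = 0.31 × 7.52 × 0.0693 = 0.1616 kg/m.
D = 6.75²/(4π × 1260 × 0.1616²) = 0.110 m²/day.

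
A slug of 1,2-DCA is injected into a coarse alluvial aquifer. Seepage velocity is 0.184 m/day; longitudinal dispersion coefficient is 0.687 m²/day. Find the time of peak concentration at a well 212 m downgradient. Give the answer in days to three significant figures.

1130 days

For the 1D instantaneous-source solution, setting ∂C/∂t = 0 at fixed x gives v²t² + 2Dt − x² = 0, so t = (√(D² + v²x²) − D)/v².
√(D² + v²x²) = √(0.687² + 0.184² × 212²) = 39.01; v² = 0.033856.
t = (39.01 − 0.687)/0.033856 = 1130 days (vs. the pure-advection estimate x/v = 1150 d).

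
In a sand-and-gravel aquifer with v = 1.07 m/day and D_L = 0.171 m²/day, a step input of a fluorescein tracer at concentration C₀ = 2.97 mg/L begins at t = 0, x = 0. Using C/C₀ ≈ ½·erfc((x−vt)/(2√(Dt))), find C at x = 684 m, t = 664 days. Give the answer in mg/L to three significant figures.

For a continuous step input, C/C₀ ≈ ½·erfc((x−vt)/(2√(Dt))).
vt = 1.07 × 664 = 710.48 m and 2√(Dt) = 2√(0.171 × 664) = 21.31 m.
Argument (x−vt)/(2√(Dt)) = (684 − 710.48)/21.31 = -1.243; ½·erfc(-1.243) = 0.9606.
C = 2.97 × 0.9606 = 2.85 mg/L.

2.85 mg/L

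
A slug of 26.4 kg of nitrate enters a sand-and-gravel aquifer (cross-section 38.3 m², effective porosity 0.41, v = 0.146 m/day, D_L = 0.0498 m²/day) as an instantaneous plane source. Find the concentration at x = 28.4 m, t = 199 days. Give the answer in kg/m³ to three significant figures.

0.149 kg/m³

For an instantaneous plane source, C(x,t) = M/(n_e·A·√(4πDt)) · exp(−(x−vt)²/(4Dt)), with n_e·A the pore (flow) area.
Plume center vt = 0.146 × 199 = 29.054 m, so the well at 28.4 m is 0.654 m upgradient of the peak.
√(4πDt) = 11.16 m, giving peak height M/(n_e·A·√(4πDt)) = 26.4/(0.41 × 38.3 × 11.16) = 0.1506 kg/m³.
(x−vt)²/(4Dt) = (-0.654)²/(4 × 0.0498 × 199) = 0.01079; exp(−0.01079) = 0.9893.
C = 0.1506 × 0.9893 = 0.149 kg/m³.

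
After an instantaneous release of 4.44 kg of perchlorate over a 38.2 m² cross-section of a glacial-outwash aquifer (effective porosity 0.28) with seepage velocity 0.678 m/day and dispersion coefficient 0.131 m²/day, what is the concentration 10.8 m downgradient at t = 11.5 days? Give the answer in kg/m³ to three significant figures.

0.0214 kg/m³

For an instantaneous plane source, C(x,t) = M/(n_e·A·√(4πDt)) · exp(−(x−vt)²/(4Dt)), with n_e·A the pore (flow) area.
Plume center vt = 0.678 × 11.5 = 7.797 m, so the well at 10.8 m is 3.003 m downgradient of the peak.
√(4πDt) = 4.351 m, giving peak height M/(n_e·A·√(4πDt)) = 4.44/(0.28 × 38.2 × 4.351) = 0.09541 kg/m³.
(x−vt)²/(4Dt) = (3.003)²/(4 × 0.131 × 11.5) = 1.497; exp(−1.497) = 0.2238.
C = 0.09541 × 0.2238 = 0.0214 kg/m³.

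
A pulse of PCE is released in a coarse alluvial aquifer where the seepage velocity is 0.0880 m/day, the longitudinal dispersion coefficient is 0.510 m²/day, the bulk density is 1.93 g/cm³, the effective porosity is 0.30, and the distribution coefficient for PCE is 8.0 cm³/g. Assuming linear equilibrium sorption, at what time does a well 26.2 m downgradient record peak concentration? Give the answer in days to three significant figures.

12500 days

Retardation factor R = 1 + ρ_b·K_d/n = 1 + 1.93 × 8.0/0.30 = 52.47.
Sorption retards both mechanisms: v_R = v/R = 0.001677 m/day, D_R = D/R = 0.009720 m²/day.
Peak time from v_R²t² + 2D_R t − x² = 0: t = (√(D_R² + v_R²x²) − D_R)/v_R².
√(D_R² + v_R²x²) = √(0.009720² + 0.001677² × 26.2²) = 0.04500; v_R² = 2.812e-06.
t = (0.04500 − 0.009720)/2.812e-06 = 12500 days.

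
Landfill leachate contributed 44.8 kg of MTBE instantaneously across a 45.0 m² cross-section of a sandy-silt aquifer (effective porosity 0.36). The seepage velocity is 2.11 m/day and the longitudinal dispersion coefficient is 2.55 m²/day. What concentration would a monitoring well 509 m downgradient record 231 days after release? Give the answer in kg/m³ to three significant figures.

0.0264 kg/m³

For an instantaneous plane source, C(x,t) = M/(n_e·A·√(4πDt)) · exp(−(x−vt)²/(4Dt)), with n_e·A the pore (flow) area.
Plume center vt = 2.11 × 231 = 487.41 m, so the well at 509 m is 21.59 m downgradient of the peak.
√(4πDt) = 86.04 m, giving peak height M/(n_e·A·√(4πDt)) = 44.8/(0.36 × 45.0 × 86.04) = 0.03214 kg/m³.
(x−vt)²/(4Dt) = (21.59)²/(4 × 2.55 × 231) = 0.1978; exp(−0.1978) = 0.8205.
C = 0.03214 × 0.8205 = 0.0264 kg/m³.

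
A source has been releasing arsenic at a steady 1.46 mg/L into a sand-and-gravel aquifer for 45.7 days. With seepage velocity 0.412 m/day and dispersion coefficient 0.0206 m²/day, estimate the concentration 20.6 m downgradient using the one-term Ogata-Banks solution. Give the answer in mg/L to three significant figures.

0.144 mg/L

For a continuous step input, C/C₀ ≈ ½·erfc((x−vt)/(2√(Dt))).
vt = 0.412 × 45.7 = 18.8284 m and 2√(Dt) = 2√(0.0206 × 45.7) = 1.941 m.
Argument (x−vt)/(2√(Dt)) = (20.6 − 18.8284)/1.941 = 0.9127; ½·erfc(0.9127) = 0.09839.
C = 1.46 × 0.09839 = 0.144 mg/L.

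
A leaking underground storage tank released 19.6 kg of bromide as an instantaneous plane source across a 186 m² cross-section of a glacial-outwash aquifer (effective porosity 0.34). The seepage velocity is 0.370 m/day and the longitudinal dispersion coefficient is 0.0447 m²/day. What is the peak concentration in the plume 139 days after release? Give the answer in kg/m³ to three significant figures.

The peak of an instantaneous 1D plume sits at x = vt; there the Gaussian factor is 1 and C_max = M/(n_e·A·√(4πDt)), where n_e·A is the pore area the mass is dissolved in.
√(4πDt) = √(4π × 0.0447 × 139) = 8.836 m, so C_max = 19.6/(0.34 × 186 × 8.836) = 0.0351 kg/m³.

0.0351 kg/m³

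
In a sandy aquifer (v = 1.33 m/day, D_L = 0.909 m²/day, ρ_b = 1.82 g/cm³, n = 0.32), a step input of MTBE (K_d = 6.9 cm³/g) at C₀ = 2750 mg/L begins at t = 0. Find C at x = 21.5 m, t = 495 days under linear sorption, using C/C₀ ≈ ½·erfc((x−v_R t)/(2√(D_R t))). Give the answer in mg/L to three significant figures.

Retardation factor R = 1 + ρ_b·K_d/n = 1 + 1.82 × 6.9/0.32 = 40.24.
Sorption retards both mechanisms: v_R = v/R = 0.03305 m/day, D_R = D/R = 0.02259 m²/day.
v_R·t = 0.03305 × 495 = 16.35975 m; 2√(D_R t) = 6.688 m; argument = (21.5 − 16.35975)/6.688 = 0.7686.
C = C₀ × ½·erfc(0.7686) = 2750 × 0.1385 = 381 mg/L.

381 mg/L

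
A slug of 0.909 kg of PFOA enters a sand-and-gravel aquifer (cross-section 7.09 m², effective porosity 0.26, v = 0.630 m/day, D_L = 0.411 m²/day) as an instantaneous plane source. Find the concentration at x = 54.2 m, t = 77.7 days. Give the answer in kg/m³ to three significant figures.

For an instantaneous plane source, C(x,t) = M/(n_e·A·√(4πDt)) · exp(−(x−vt)²/(4Dt)), with n_e·A the pore (flow) area.
Plume center vt = 0.630 × 77.7 = 48.951 m, so the well at 54.2 m is 5.249 m downgradient of the peak.
√(4πDt) = 20.03 m, giving peak height M/(n_e·A·√(4πDt)) = 0.909/(0.26 × 7.09 × 20.03) = 0.02462 kg/m³.
(x−vt)²/(4Dt) = (5.249)²/(4 × 0.411 × 77.7) = 0.2157; exp(−0.2157) = 0.8060.
C = 0.02462 × 0.8060 = 0.0198 kg/m³.

0.0198 kg/m³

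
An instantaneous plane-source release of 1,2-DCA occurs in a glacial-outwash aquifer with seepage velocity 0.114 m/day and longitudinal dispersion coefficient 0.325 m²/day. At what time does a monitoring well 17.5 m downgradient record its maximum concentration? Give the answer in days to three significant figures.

131 days

For the 1D instantaneous-source solution, setting ∂C/∂t = 0 at fixed x gives v²t² + 2Dt − x² = 0, so t = (√(D² + v²x²) − D)/v².
√(D² + v²x²) = √(0.325² + 0.114² × 17.5²) = 2.021; v² = 0.012996.
t = (2.021 − 0.325)/0.012996 = 131 days (vs. the pure-advection estimate x/v = 154 d).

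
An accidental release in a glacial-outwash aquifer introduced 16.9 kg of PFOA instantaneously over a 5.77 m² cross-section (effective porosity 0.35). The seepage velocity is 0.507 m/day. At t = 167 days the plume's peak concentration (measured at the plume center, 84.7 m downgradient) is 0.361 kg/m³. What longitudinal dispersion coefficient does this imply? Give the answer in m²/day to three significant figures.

At the plume center C_max = M/(n_e·A·√(4πDt)), so D = M²/(4πt·(n_e·A·C_max)²).
n_e·A·C_max = 0.35 × 5.77 × 0.361 = 0.7290 kg/m.
D = 16.9²/(4π × 167 × 0.7290²) = 0.256 m²/day.

0.256 m²/day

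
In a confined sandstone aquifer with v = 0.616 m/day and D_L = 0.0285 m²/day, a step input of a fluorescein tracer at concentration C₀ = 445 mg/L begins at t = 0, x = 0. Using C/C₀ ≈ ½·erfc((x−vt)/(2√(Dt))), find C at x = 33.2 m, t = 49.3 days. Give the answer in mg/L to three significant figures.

For a continuous step input, C/C₀ ≈ ½·erfc((x−vt)/(2√(Dt))).
vt = 0.616 × 49.3 = 30.3688 m and 2√(Dt) = 2√(0.0285 × 49.3) = 2.371 m.
Argument (x−vt)/(2√(Dt)) = (33.2 − 30.3688)/2.371 = 1.194; ½·erfc(1.194) = 0.04565.
C = 445 × 0.04565 = 20.3 mg/L.

20.3 mg/L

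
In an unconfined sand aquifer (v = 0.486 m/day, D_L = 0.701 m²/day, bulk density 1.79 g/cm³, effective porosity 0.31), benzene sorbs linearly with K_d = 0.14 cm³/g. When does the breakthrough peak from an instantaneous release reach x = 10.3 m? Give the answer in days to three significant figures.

Retardation factor R = 1 + ρ_b·K_d/n = 1 + 1.79 × 0.14/0.31 = 1.808.
Sorption retards both mechanisms: v_R = v/R = 0.2688 m/day, D_R = D/R = 0.3877 m²/day.
Peak time from v_R²t² + 2D_R t − x² = 0: t = (√(D_R² + v_R²x²) − D_R)/v_R².
√(D_R² + v_R²x²) = √(0.3877² + 0.2688² × 10.3²) = 2.796; v_R² = 0.07225.
t = (2.796 − 0.3877)/0.07225 = 33.3 days.

33.3 days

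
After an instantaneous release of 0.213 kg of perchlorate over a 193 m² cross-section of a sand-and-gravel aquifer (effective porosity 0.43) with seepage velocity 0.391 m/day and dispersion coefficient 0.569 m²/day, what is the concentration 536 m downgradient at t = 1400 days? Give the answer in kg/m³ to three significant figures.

For an instantaneous plane source, C(x,t) = M/(n_e·A·√(4πDt)) · exp(−(x−vt)²/(4Dt)), with n_e·A the pore (flow) area.
Plume center vt = 0.391 × 1400 = 547.4 m, so the well at 536 m is 11.4 m upgradient of the peak.
√(4πDt) = 100.1 m, giving peak height M/(n_e·A·√(4πDt)) = 0.213/(0.43 × 193 × 100.1) = 2.564e-05 kg/m³.
(x−vt)²/(4Dt) = (-11.4)²/(4 × 0.569 × 1400) = 0.04079; exp(−0.04079) = 0.9600.
C = 2.564e-05 × 0.9600 = 2.46e-05 kg/m³.

2.46e-05 kg/m³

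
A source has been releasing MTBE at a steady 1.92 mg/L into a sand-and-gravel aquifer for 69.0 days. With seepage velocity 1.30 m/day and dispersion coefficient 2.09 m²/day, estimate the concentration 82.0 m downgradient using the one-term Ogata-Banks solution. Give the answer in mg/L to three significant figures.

For a continuous step input, C/C₀ ≈ ½·erfc((x−vt)/(2√(Dt))).
vt = 1.30 × 69.0 = 89.7 m and 2√(Dt) = 2√(2.09 × 69.0) = 24.02 m.
Argument (x−vt)/(2√(Dt)) = (82.0 − 89.7)/24.02 = -0.3206; ½·erfc(-0.3206) = 0.6749.
C = 1.92 × 0.6749 = 1.30 mg/L.

1.30 mg/L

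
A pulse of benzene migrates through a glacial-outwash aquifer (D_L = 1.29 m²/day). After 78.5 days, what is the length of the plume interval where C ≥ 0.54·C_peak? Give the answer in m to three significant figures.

31.6 m

The plume is Gaussian with σ = √(2Dt) = √(2 × 1.29 × 78.5) = 14.23 m.
C/C_peak = exp(−Δx²/(2σ²)) = 0.54 ⇒ Δx = σ·√(−2 ln 0.54) = 14.23 × 1.110 = 15.80 m.
Width = 2Δx = 31.6 m.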